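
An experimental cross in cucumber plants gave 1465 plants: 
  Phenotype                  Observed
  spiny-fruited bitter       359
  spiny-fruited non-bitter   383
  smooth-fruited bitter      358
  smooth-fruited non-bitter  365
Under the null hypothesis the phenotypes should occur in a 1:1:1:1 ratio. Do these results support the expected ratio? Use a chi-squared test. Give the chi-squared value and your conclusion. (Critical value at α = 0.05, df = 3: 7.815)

The 1:1:1:1 ratio has 4 parts, so with N = 1465 the expected counts are:
  spiny-fruited bitter: 1465 × 1/4 = 366.25
  spiny-fruited non-bitter: 1465 × 1/4 = 366.25
  smooth-fruited bitter: 1465 × 1/4 = 366.25
  smooth-fruited non-bitter: 1465 × 1/4 = 366.25
χ² = Σ (O − E)² / E
  spiny-fruited bitter: (359 − 366.25)² / 366.25 = 0.1435
  spiny-fruited non-bitter: (383 − 366.25)² / 366.25 = 0.7660
  smooth-fruited bitter: (358 − 366.25)² / 366.25 = 0.1858
  smooth-fruited non-bitter: (365 − 366.25)² / 366.25 = 0.0043
χ² = 0.1435 + 0.7660 + 0.1858 + 0.0043 = 1.0996 ≈ 1.100
Degrees of freedom = 4 − 1 = 3; critical value at α = 0.05 is 7.815.
Since 1.100 < 7.815, we fail to reject the null hypothesis — the data are consistent with the 1:1:1:1 ratio.

1.100; consistent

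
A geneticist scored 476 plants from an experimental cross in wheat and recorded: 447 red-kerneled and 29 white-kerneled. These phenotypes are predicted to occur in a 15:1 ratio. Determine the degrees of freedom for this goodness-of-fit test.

1

A goodness-of-fit test with 2 phenotype classes has df = 2 − 1 = 1.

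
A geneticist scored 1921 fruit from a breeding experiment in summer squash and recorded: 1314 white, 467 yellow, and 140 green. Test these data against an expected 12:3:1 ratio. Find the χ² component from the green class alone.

Expected counts for N = 1921 under a 12:3:1 ratio (total parts = 16):
  white: 1921 × 12/16 = 1440.75
  yellow: 1921 × 3/16 = 360.1875
  green: 1921 × 1/16 = 120.0625
Contribution of green: (140 − 120.0625)² / 120.0625 = 3.3108

3.311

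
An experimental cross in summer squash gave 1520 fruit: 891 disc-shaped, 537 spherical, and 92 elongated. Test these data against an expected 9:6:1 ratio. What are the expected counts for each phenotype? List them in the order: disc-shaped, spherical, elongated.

855, 570, 95

Total ratio parts = 16. Expected numbers out of 1520:
  disc-shaped: 1520 × 9/16 = 855
  spherical: 1520 × 6/16 = 570
  elongated: 1520 × 1/16 = 95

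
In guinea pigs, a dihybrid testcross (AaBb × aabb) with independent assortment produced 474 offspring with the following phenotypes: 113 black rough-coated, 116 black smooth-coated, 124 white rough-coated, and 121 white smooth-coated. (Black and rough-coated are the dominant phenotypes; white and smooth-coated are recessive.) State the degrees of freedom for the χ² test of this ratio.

3

A dihybrid testcross with independent assortment gives a 1:1:1:1 ratio.
A goodness-of-fit test with 4 phenotype classes has df = 4 − 1 = 3.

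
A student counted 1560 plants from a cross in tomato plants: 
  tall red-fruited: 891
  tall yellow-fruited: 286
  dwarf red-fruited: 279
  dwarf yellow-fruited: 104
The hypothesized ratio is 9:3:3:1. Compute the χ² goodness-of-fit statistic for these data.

Under the 9:3:3:1 hypothesis (Σ ratio = 16, N = 1560):
  tall red-fruited: 1560 × 9/16 = 877.5
  tall yellow-fruited: 1560 × 3/16 = 292.5
  dwarf red-fruited: 1560 × 3/16 = 292.5
  dwarf yellow-fruited: 1560 × 1/16 = 97.5
χ² = Σ (O − E)² / E
  tall red-fruited: (891 − 877.5)² / 877.5 = 0.2077
  tall yellow-fruited: (286 − 292.5)² / 292.5 = 0.1444
  dwarf red-fruited: (279 − 292.5)² / 292.5 = 0.6231
  dwarf yellow-fruited: (104 − 97.5)² / 97.5 = 0.4333
χ² = 0.2077 + 0.1444 + 0.6231 + 0.4333 = 1.4085 ≈ 1.409

1.409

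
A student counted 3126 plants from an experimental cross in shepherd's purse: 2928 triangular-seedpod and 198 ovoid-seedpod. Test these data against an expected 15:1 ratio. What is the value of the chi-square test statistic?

0.038

Total ratio parts = 16. Expected numbers out of 3126:
  triangular-seedpod: 3126 × 15/16 = 2930.625
  ovoid-seedpod: 3126 × 1/16 = 195.375
χ² = Σ (O − E)² / E
  triangular-seedpod: (2928 − 2930.625)² / 2930.625 = 0.0024
  ovoid-seedpod: (198 − 195.375)² / 195.375 = 0.0353
χ² = 0.0024 + 0.0353 = 0.0377 ≈ 0.038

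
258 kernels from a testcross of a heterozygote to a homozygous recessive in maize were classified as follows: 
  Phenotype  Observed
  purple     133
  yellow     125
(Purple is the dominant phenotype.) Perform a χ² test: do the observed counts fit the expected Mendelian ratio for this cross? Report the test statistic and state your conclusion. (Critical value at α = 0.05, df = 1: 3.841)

0.248; consistent

A testcross of a heterozygote (Aa × aa) gives a 1:1 phenotypic ratio.
Total ratio parts = 2. Expected numbers out of 258:
  purple: 258 × 1/2 = 129
  yellow: 258 × 1/2 = 129
χ² = Σ (O − E)² / E
  purple: (133 − 129)² / 129 = 0.1240
  yellow: (125 − 129)² / 129 = 0.1240
χ² = 0.1240 + 0.1240 = 0.248
Degrees of freedom = 2 − 1 = 1; critical value at α = 0.05 is 3.841.
Since 0.248 < 3.841, we fail to reject the null hypothesis — the data are consistent with the 1:1 ratio.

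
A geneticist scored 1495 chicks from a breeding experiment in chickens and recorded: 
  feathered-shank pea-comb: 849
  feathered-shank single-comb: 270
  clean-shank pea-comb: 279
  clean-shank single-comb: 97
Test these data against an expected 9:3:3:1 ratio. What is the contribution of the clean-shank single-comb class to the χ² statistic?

0.136

Under the 9:3:3:1 hypothesis (Σ ratio = 16, N = 1495):
  feathered-shank pea-comb: 1495 × 9/16 = 840.9375
  feathered-shank single-comb: 1495 × 3/16 = 280.3125
  clean-shank pea-comb: 1495 × 3/16 = 280.3125
  clean-shank single-comb: 1495 × 1/16 = 93.4375
Contribution of clean-shank single-comb: (97 − 93.4375)² / 93.4375 = 0.1358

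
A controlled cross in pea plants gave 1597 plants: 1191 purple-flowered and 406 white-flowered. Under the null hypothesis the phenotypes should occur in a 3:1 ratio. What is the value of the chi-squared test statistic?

Expected counts for N = 1597 under a 3:1 ratio (total parts = 4):
  purple-flowered: 1597 × 3/4 = 1197.75
  white-flowered: 1597 × 1/4 = 399.25
χ² = Σ (O − E)² / E
  purple-flowered: (1191 − 1197.75)² / 1197.75 = 0.0380
  white-flowered: (406 − 399.25)² / 399.25 = 0.1141
χ² = 0.0380 + 0.1141 = 0.1521 ≈ 0.152

0.152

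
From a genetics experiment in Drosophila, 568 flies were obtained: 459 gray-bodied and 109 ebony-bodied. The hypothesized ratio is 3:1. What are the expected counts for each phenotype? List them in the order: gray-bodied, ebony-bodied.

426, 142

Total ratio parts = 4. Expected numbers out of 568:
  gray-bodied: 568 × 3/4 = 426
  ebony-bodied: 568 × 1/4 = 142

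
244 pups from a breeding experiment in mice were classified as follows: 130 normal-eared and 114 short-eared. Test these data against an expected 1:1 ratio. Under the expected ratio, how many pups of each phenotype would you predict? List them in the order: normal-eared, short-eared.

122, 122

The 1:1 ratio has 2 parts, so with N = 244 the expected counts are:
  normal-eared: 244 × 1/2 = 122
  short-eared: 244 × 1/2 = 122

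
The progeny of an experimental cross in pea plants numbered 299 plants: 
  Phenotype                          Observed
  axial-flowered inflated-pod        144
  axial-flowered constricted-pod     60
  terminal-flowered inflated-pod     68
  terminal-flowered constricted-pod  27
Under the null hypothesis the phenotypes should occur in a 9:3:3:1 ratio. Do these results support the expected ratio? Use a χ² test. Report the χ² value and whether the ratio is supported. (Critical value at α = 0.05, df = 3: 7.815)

9.994; not consistent

Total ratio parts = 16. Expected numbers out of 299:
  axial-flowered inflated-pod: 299 × 9/16 = 168.1875
  axial-flowered constricted-pod: 299 × 3/16 = 56.0625
  terminal-flowered inflated-pod: 299 × 3/16 = 56.0625
  terminal-flowered constricted-pod: 299 × 1/16 = 18.6875
χ² = Σ (O − E)² / E
  axial-flowered inflated-pod: (144 − 168.1875)² / 168.1875 = 3.4785
  axial-flowered constricted-pod: (60 − 56.0625)² / 56.0625 = 0.2765
  terminal-flowered inflated-pod: (68 − 56.0625)² / 56.0625 = 2.5419
  terminal-flowered constricted-pod: (27 − 18.6875)² / 18.6875 = 3.6975
χ² = 3.4785 + 0.2765 + 2.5419 + 3.6975 = 9.9944 ≈ 9.994
Degrees of freedom = 4 − 1 = 3; critical value at α = 0.05 is 7.815.
Since 9.994 > 7.815, we reject the null hypothesis — the data do not fit the 9:3:3:1 ratio.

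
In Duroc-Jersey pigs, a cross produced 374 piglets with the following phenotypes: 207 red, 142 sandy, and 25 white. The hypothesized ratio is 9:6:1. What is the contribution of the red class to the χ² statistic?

0.054

Under the 9:6:1 hypothesis (Σ ratio = 16, N = 374):
  red: 374 × 9/16 = 210.375
  sandy: 374 × 6/16 = 140.25
  white: 374 × 1/16 = 23.375
Contribution of red: (207 − 210.375)² / 210.375 = 0.0541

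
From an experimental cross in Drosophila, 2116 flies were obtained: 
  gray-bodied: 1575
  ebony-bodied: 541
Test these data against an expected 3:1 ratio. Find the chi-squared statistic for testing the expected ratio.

0.363

The 3:1 ratio has 4 parts, so with N = 2116 the expected counts are:
  gray-bodied: 2116 × 3/4 = 1587
  ebony-bodied: 2116 × 1/4 = 529
χ² = Σ (O − E)² / E
  gray-bodied: (1575 − 1587)² / 1587 = 0.0907
  ebony-bodied: (541 − 529)² / 529 = 0.2722
χ² = 0.0907 + 0.2722 = 0.3629 ≈ 0.363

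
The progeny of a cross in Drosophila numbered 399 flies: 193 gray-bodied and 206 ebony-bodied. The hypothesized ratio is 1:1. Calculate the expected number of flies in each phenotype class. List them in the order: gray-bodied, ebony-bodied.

199.5, 199.5

The 1:1 ratio has 2 parts, so with N = 399 the expected counts are:
  gray-bodied: 399 × 1/2 = 199.5
  ebony-bodied: 399 × 1/2 = 199.5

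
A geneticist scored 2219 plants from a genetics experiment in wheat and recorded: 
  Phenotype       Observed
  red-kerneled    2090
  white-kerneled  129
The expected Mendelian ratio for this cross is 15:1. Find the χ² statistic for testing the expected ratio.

Total ratio parts = 16. Expected numbers out of 2219:
  red-kerneled: 2219 × 15/16 = 2080.3125
  white-kerneled: 2219 × 1/16 = 138.6875
χ² = Σ (O − E)² / E
  red-kerneled: (2090 − 2080.3125)² / 2080.3125 = 0.0451
  white-kerneled: (129 − 138.6875)² / 138.6875 = 0.6767
χ² = 0.0451 + 0.6767 = 0.7218 ≈ 0.722

0.722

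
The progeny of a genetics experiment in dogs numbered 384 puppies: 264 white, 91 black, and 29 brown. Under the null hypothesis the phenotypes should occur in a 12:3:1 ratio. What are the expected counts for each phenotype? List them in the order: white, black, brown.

288, 72, 24

Expected counts for N = 384 under a 12:3:1 ratio (total parts = 16):
  white: 384 × 12/16 = 288
  black: 384 × 3/16 = 72
  brown: 384 × 1/16 = 24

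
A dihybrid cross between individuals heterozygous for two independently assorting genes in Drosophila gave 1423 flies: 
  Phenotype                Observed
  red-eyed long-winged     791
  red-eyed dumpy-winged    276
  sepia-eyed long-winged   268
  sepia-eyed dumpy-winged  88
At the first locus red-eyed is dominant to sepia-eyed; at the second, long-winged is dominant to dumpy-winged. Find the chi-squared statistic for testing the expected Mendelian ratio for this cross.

A dihybrid F₂ with independent assortment and complete dominance at both loci gives a 9:3:3:1 phenotypic ratio.
Expected counts for N = 1423 under a 9:3:3:1 ratio (total parts = 16):
  red-eyed long-winged: 1423 × 9/16 = 800.4375
  red-eyed dumpy-winged: 1423 × 3/16 = 266.8125
  sepia-eyed long-winged: 1423 × 3/16 = 266.8125
  sepia-eyed dumpy-winged: 1423 × 1/16 = 88.9375
χ² = Σ (O − E)² / E
  red-eyed long-winged: (791 − 800.4375)² / 800.4375 = 0.1113
  red-eyed dumpy-winged: (276 − 266.8125)² / 266.8125 = 0.3164
  sepia-eyed long-winged: (268 − 266.8125)² / 266.8125 = 0.0053
  sepia-eyed dumpy-winged: (88 − 88.9375)² / 88.9375 = 0.0099
χ² = 0.1113 + 0.3164 + 0.0053 + 0.0099 = 0.4429 ≈ 0.443

0.443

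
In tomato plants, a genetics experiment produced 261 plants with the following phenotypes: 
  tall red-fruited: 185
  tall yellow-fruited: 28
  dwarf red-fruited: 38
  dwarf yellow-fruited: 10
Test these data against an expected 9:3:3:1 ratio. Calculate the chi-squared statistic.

23.778

The 9:3:3:1 ratio has 16 parts, so with N = 261 the expected counts are:
  tall red-fruited: 261 × 9/16 = 146.8125
  tall yellow-fruited: 261 × 3/16 = 48.9375
  dwarf red-fruited: 261 × 3/16 = 48.9375
  dwarf yellow-fruited: 261 × 1/16 = 16.3125
χ² = Σ (O − E)² / E
  tall red-fruited: (185 − 146.8125)² / 146.8125 = 9.9330
  tall yellow-fruited: (28 − 48.9375)² / 48.9375 = 8.9579
  dwarf red-fruited: (38 − 48.9375)² / 48.9375 = 2.4445
  dwarf yellow-fruited: (10 − 16.3125)² / 16.3125 = 2.4428
χ² = 9.9330 + 8.9579 + 2.4445 + 2.4428 = 23.7782 ≈ 23.778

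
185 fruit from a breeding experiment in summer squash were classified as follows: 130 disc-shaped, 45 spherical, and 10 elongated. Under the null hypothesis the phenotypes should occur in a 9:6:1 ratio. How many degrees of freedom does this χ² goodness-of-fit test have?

A goodness-of-fit test with 3 phenotype classes has df = 3 − 1 = 2.

2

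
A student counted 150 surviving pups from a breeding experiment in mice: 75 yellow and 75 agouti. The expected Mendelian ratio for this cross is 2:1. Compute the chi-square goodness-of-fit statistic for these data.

Under the 2:1 hypothesis (Σ ratio = 3, N = 150):
  yellow: 150 × 2/3 = 100
  agouti: 150 × 1/3 = 50
χ² = Σ (O − E)² / E
  yellow: (75 − 100)² / 100 = 6.2500
  agouti: (75 − 50)² / 50 = 12.5000
χ² = 6.2500 + 12.5000 = 18.750

18.750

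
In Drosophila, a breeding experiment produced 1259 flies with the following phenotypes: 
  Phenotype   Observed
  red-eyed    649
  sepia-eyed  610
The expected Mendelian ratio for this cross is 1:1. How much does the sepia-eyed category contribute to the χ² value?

Under the 1:1 hypothesis (Σ ratio = 2, N = 1259):
  red-eyed: 1259 × 1/2 = 629.5
  sepia-eyed: 1259 × 1/2 = 629.5
Contribution of sepia-eyed: (610 − 629.5)² / 629.5 = 0.6041

0.604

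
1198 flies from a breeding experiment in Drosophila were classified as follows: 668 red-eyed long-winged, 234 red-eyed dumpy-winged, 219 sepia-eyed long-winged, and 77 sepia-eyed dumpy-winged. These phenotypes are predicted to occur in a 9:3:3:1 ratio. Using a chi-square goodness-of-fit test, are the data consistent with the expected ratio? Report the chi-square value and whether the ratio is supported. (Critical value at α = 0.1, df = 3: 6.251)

Expected counts for N = 1198 under a 9:3:3:1 ratio (total parts = 16):
  red-eyed long-winged: 1198 × 9/16 = 673.875
  red-eyed dumpy-winged: 1198 × 3/16 = 224.625
  sepia-eyed long-winged: 1198 × 3/16 = 224.625
  sepia-eyed dumpy-winged: 1198 × 1/16 = 74.875
χ² = Σ (O − E)² / E
  red-eyed long-winged: (668 − 673.875)² / 673.875 = 0.0512
  red-eyed dumpy-winged: (234 − 224.625)² / 224.625 = 0.3913
  sepia-eyed long-winged: (219 − 224.625)² / 224.625 = 0.1409
  sepia-eyed dumpy-winged: (77 − 74.875)² / 74.875 = 0.0603
χ² = 0.0512 + 0.3913 + 0.1409 + 0.0603 = 0.6437 ≈ 0.644
Degrees of freedom = 4 − 1 = 3; critical value at α = 0.1 is 6.251.
Since 0.644 < 6.251, we fail to reject the null hypothesis — the data are consistent with the 9:3:3:1 ratio.

0.644; consistent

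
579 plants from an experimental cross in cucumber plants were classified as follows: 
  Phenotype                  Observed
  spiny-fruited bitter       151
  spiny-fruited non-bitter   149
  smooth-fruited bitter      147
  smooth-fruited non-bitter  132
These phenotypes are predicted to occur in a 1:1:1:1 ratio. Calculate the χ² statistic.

1.553

Total ratio parts = 4. Expected numbers out of 579:
  spiny-fruited bitter: 579 × 1/4 = 144.75
  spiny-fruited non-bitter: 579 × 1/4 = 144.75
  smooth-fruited bitter: 579 × 1/4 = 144.75
  smooth-fruited non-bitter: 579 × 1/4 = 144.75
χ² = Σ (O − E)² / E
  spiny-fruited bitter: (151 − 144.75)² / 144.75 = 0.2699
  spiny-fruited non-bitter: (149 − 144.75)² / 144.75 = 0.1248
  smooth-fruited bitter: (147 − 144.75)² / 144.75 = 0.0350
  smooth-fruited non-bitter: (132 − 144.75)² / 144.75 = 1.1231
χ² = 0.2699 + 0.1248 + 0.0350 + 1.1231 = 1.5528 ≈ 1.553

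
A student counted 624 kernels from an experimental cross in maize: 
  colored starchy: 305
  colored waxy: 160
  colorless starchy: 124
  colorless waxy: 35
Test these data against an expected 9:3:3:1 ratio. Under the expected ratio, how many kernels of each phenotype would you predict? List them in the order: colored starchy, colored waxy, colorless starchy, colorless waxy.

Expected counts for N = 624 under a 9:3:3:1 ratio (total parts = 16):
  colored starchy: 624 × 9/16 = 351
  colored waxy: 624 × 3/16 = 117
  colorless starchy: 624 × 3/16 = 117
  colorless waxy: 624 × 1/16 = 39

351, 117, 117, 39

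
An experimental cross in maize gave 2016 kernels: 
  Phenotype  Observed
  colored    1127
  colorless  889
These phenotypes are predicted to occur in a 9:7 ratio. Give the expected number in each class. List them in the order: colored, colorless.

1134, 882

Under the 9:7 hypothesis (Σ ratio = 16, N = 2016):
  colored: 2016 × 9/16 = 1134
  colorless: 2016 × 7/16 = 882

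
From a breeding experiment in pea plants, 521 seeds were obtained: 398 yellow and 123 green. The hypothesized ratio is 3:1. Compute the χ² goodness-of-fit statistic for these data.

0.538

The 3:1 ratio has 4 parts, so with N = 521 the expected counts are:
  yellow: 521 × 3/4 = 390.75
  green: 521 × 1/4 = 130.25
χ² = Σ (O − E)² / E
  yellow: (398 − 390.75)² / 390.75 = 0.1345
  green: (123 − 130.25)² / 130.25 = 0.4036
χ² = 0.1345 + 0.4036 = 0.5381 ≈ 0.538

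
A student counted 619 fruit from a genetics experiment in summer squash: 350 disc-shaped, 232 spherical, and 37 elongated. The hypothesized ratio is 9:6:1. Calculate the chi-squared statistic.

The 9:6:1 ratio has 16 parts, so with N = 619 the expected counts are:
  disc-shaped: 619 × 9/16 = 348.1875
  spherical: 619 × 6/16 = 232.125
  elongated: 619 × 1/16 = 38.6875
χ² = Σ (O − E)² / E
  disc-shaped: (350 − 348.1875)² / 348.1875 = 0.0094
  spherical: (232 − 232.125)² / 232.125 = 0.0001
  elongated: (37 − 38.6875)² / 38.6875 = 0.0736
χ² = 0.0094 + 0.0001 + 0.0736 = 0.0831 ≈ 0.083

0.083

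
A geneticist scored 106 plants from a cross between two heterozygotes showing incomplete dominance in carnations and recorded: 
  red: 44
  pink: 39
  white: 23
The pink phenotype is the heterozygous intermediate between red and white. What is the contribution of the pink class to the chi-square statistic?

3.698

With incomplete dominance, a heterozygote × heterozygote cross gives a 1:2:1 phenotypic ratio.
Under the 1:2:1 hypothesis (Σ ratio = 4, N = 106):
  red: 106 × 1/4 = 26.5
  pink: 106 × 2/4 = 53
  white: 106 × 1/4 = 26.5
Contribution of pink: (39 − 53)² / 53 = 3.6981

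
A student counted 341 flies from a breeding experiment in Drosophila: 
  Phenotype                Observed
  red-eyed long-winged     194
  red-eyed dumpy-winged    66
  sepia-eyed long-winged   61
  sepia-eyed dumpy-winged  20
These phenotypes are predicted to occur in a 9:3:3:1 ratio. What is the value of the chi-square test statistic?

0.307

The 9:3:3:1 ratio has 16 parts, so with N = 341 the expected counts are:
  red-eyed long-winged: 341 × 9/16 = 191.8125
  red-eyed dumpy-winged: 341 × 3/16 = 63.9375
  sepia-eyed long-winged: 341 × 3/16 = 63.9375
  sepia-eyed dumpy-winged: 341 × 1/16 = 21.3125
χ² = Σ (O − E)² / E
  red-eyed long-winged: (194 − 191.8125)² / 191.8125 = 0.0249
  red-eyed dumpy-winged: (66 − 63.9375)² / 63.9375 = 0.0665
  sepia-eyed long-winged: (61 − 63.9375)² / 63.9375 = 0.1350
  sepia-eyed dumpy-winged: (20 − 21.3125)² / 21.3125 = 0.0808
χ² = 0.0249 + 0.0665 + 0.1350 + 0.0808 = 0.3072 ≈ 0.307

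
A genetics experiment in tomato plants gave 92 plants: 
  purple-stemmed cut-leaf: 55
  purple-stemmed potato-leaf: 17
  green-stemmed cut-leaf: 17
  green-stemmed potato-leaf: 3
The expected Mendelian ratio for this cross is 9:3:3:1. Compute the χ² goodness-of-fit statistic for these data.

1.527

Expected counts for N = 92 under a 9:3:3:1 ratio (total parts = 16):
  purple-stemmed cut-leaf: 92 × 9/16 = 51.75
  purple-stemmed potato-leaf: 92 × 3/16 = 17.25
  green-stemmed cut-leaf: 92 × 3/16 = 17.25
  green-stemmed potato-leaf: 92 × 1/16 = 5.75
χ² = Σ (O − E)² / E
  purple-stemmed cut-leaf: (55 − 51.75)² / 51.75 = 0.2041
  purple-stemmed potato-leaf: (17 − 17.25)² / 17.25 = 0.0036
  green-stemmed cut-leaf: (17 − 17.25)² / 17.25 = 0.0036
  green-stemmed potato-leaf: (3 − 5.75)² / 5.75 = 1.3152
χ² = 0.2041 + 0.0036 + 0.0036 + 1.3152 = 1.5265 ≈ 1.527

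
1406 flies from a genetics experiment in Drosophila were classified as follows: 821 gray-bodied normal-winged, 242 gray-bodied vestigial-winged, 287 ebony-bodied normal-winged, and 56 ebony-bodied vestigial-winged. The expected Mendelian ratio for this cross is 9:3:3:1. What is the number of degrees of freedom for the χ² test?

3

A goodness-of-fit test with 4 phenotype classes has df = 4 − 1 = 3.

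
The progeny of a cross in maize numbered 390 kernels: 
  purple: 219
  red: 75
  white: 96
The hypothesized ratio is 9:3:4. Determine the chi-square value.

0.072

Expected counts for N = 390 under a 9:3:4 ratio (total parts = 16):
  purple: 390 × 9/16 = 219.375
  red: 390 × 3/16 = 73.125
  white: 390 × 4/16 = 97.5
χ² = Σ (O − E)² / E
  purple: (219 − 219.375)² / 219.375 = 0.0006
  red: (75 − 73.125)² / 73.125 = 0.0481
  white: (96 − 97.5)² / 97.5 = 0.0231
χ² = 0.0006 + 0.0481 + 0.0231 = 0.0718 ≈ 0.072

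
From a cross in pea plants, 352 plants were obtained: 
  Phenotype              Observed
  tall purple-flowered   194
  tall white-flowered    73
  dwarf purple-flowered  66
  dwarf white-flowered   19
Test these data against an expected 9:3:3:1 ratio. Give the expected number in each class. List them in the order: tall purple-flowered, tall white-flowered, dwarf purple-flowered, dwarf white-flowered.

198, 66, 66, 22

Expected counts for N = 352 under a 9:3:3:1 ratio (total parts = 16):
  tall purple-flowered: 352 × 9/16 = 198
  tall white-flowered: 352 × 3/16 = 66
  dwarf purple-flowered: 352 × 3/16 = 66
  dwarf white-flowered: 352 × 1/16 = 22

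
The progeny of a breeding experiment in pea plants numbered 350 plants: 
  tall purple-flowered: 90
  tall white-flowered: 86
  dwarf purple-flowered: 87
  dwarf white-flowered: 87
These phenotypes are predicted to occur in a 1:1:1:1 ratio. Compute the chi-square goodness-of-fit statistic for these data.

0.103

The 1:1:1:1 ratio has 4 parts, so with N = 350 the expected counts are:
  tall purple-flowered: 350 × 1/4 = 87.5
  tall white-flowered: 350 × 1/4 = 87.5
  dwarf purple-flowered: 350 × 1/4 = 87.5
  dwarf white-flowered: 350 × 1/4 = 87.5
χ² = Σ (O − E)² / E
  tall purple-flowered: (90 − 87.5)² / 87.5 = 0.0714
  tall white-flowered: (86 − 87.5)² / 87.5 = 0.0257
  dwarf purple-flowered: (87 − 87.5)² / 87.5 = 0.0029
  dwarf white-flowered: (87 − 87.5)² / 87.5 = 0.0029
χ² = 0.0714 + 0.0257 + 0.0029 + 0.0029 = 0.1029 ≈ 0.103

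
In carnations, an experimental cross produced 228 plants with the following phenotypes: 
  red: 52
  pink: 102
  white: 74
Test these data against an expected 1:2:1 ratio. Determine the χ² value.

The 1:2:1 ratio has 4 parts, so with N = 228 the expected counts are:
  red: 228 × 1/4 = 57
  pink: 228 × 2/4 = 114
  white: 228 × 1/4 = 57
χ² = Σ (O − E)² / E
  red: (52 − 57)² / 57 = 0.4386
  pink: (102 − 114)² / 114 = 1.2632
  white: (74 − 57)² / 57 = 5.0702
χ² = 0.4386 + 1.2632 + 5.0702 = 6.772

6.772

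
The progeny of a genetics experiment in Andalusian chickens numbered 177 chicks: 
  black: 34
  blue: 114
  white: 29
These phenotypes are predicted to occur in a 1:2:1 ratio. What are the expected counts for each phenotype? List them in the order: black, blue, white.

44.25, 88.5, 44.25

The 1:2:1 ratio has 4 parts, so with N = 177 the expected counts are:
  black: 177 × 1/4 = 44.25
  blue: 177 × 2/4 = 88.5
  white: 177 × 1/4 = 44.25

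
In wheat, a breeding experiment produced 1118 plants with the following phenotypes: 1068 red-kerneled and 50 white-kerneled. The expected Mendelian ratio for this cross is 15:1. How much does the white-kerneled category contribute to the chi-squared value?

5.653

Total ratio parts = 16. Expected numbers out of 1118:
  red-kerneled: 1118 × 15/16 = 1048.125
  white-kerneled: 1118 × 1/16 = 69.875
Contribution of white-kerneled: (50 − 69.875)² / 69.875 = 5.6532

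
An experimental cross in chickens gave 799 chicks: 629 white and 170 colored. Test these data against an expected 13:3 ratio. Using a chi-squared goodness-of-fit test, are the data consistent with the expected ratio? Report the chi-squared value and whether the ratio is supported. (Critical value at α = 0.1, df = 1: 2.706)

3.348; not consistent

Expected counts for N = 799 under a 13:3 ratio (total parts = 16):
  white: 799 × 13/16 = 649.1875
  colored: 799 × 3/16 = 149.8125
χ² = Σ (O − E)² / E
  white: (629 − 649.1875)² / 649.1875 = 0.6278
  colored: (170 − 149.8125)² / 149.8125 = 2.7203
χ² = 0.6278 + 2.7203 = 3.3481 ≈ 3.348
Degrees of freedom = 2 − 1 = 1; critical value at α = 0.1 is 2.706.
Since 3.348 > 2.706, we reject the null hypothesis — the data do not fit the 13:3 ratio.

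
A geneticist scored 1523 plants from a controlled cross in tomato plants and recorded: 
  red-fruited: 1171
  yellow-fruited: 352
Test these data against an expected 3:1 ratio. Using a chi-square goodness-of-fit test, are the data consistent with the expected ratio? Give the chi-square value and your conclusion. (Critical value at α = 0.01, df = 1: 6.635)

2.895; consistent

The 3:1 ratio has 4 parts, so with N = 1523 the expected counts are:
  red-fruited: 1523 × 3/4 = 1142.25
  yellow-fruited: 1523 × 1/4 = 380.75
χ² = Σ (O − E)² / E
  red-fruited: (1171 − 1142.25)² / 1142.25 = 0.7236
  yellow-fruited: (352 − 380.75)² / 380.75 = 2.1709
χ² = 0.7236 + 2.1709 = 2.8945 ≈ 2.895
Degrees of freedom = 2 − 1 = 1; critical value at α = 0.01 is 6.635.
Since 2.895 < 6.635, we fail to reject the null hypothesis — the data are consistent with the 3:1 ratio.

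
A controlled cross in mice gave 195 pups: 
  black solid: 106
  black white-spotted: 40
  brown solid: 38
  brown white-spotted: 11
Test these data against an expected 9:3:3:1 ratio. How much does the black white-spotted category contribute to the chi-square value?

Under the 9:3:3:1 hypothesis (Σ ratio = 16, N = 195):
  black solid: 195 × 9/16 = 109.6875
  black white-spotted: 195 × 3/16 = 36.5625
  brown solid: 195 × 3/16 = 36.5625
  brown white-spotted: 195 × 1/16 = 12.1875
Contribution of black white-spotted: (40 − 36.5625)² / 36.5625 = 0.3232

0.323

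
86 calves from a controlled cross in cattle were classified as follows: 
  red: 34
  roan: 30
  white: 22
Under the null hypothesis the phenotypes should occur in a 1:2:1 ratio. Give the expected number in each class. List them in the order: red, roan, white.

Expected counts for N = 86 under a 1:2:1 ratio (total parts = 4):
  red: 86 × 1/4 = 21.5
  roan: 86 × 2/4 = 43
  white: 86 × 1/4 = 21.5

21.5, 43, 21.5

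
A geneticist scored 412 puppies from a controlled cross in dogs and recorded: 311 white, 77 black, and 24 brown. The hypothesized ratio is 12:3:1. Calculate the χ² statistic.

0.133

Expected counts for N = 412 under a 12:3:1 ratio (total parts = 16):
  white: 412 × 12/16 = 309
  black: 412 × 3/16 = 77.25
  brown: 412 × 1/16 = 25.75
χ² = Σ (O − E)² / E
  white: (311 − 309)² / 309 = 0.0129
  black: (77 − 77.25)² / 77.25 = 0.0008
  brown: (24 − 25.75)² / 25.75 = 0.1189
χ² = 0.0129 + 0.0008 + 0.1189 = 0.1326 ≈ 0.133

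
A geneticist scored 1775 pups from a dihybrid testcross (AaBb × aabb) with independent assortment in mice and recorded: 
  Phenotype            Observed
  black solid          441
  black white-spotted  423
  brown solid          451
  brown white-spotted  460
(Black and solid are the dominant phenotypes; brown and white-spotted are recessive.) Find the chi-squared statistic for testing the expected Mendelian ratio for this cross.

A dihybrid testcross with independent assortment gives a 1:1:1:1 ratio.
Expected counts for N = 1775 under a 1:1:1:1 ratio (total parts = 4):
  black solid: 1775 × 1/4 = 443.75
  black white-spotted: 1775 × 1/4 = 443.75
  brown solid: 1775 × 1/4 = 443.75
  brown white-spotted: 1775 × 1/4 = 443.75
χ² = Σ (O − E)² / E
  black solid: (441 − 443.75)² / 443.75 = 0.0170
  black white-spotted: (423 − 443.75)² / 443.75 = 0.9703
  brown solid: (451 − 443.75)² / 443.75 = 0.1185
  brown white-spotted: (460 − 443.75)² / 443.75 = 0.5951
χ² = 0.0170 + 0.9703 + 0.1185 + 0.5951 = 1.7009 ≈ 1.701

1.701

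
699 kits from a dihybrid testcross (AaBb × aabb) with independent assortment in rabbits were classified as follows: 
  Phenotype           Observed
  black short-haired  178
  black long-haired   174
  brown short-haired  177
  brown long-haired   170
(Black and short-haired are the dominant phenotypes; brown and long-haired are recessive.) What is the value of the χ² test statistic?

0.222

A dihybrid testcross with independent assortment gives a 1:1:1:1 ratio.
Total ratio parts = 4. Expected numbers out of 699:
  black short-haired: 699 × 1/4 = 174.75
  black long-haired: 699 × 1/4 = 174.75
  brown short-haired: 699 × 1/4 = 174.75
  brown long-haired: 699 × 1/4 = 174.75
χ² = Σ (O − E)² / E
  black short-haired: (178 − 174.75)² / 174.75 = 0.0604
  black long-haired: (174 − 174.75)² / 174.75 = 0.0032
  brown short-haired: (177 − 174.75)² / 174.75 = 0.0290
  brown long-haired: (170 − 174.75)² / 174.75 = 0.1291
χ² = 0.0604 + 0.0032 + 0.0290 + 0.1291 = 0.2217 ≈ 0.222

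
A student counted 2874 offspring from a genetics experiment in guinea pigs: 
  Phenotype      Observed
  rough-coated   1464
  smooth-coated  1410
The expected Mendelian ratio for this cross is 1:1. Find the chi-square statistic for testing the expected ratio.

Under the 1:1 hypothesis (Σ ratio = 2, N = 2874):
  rough-coated: 2874 × 1/2 = 1437
  smooth-coated: 2874 × 1/2 = 1437
χ² = Σ (O − E)² / E
  rough-coated: (1464 − 1437)² / 1437 = 0.5073
  smooth-coated: (1410 − 1437)² / 1437 = 0.5073
χ² = 0.5073 + 0.5073 = 1.0146 ≈ 1.015

1.015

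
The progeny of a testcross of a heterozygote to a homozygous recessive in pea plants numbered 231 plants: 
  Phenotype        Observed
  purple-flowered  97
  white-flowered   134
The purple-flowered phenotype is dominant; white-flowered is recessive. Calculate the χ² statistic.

5.926

A testcross of a heterozygote (Aa × aa) gives a 1:1 phenotypic ratio.
Under the 1:1 hypothesis (Σ ratio = 2, N = 231):
  purple-flowered: 231 × 1/2 = 115.5
  white-flowered: 231 × 1/2 = 115.5
χ² = Σ (O − E)² / E
  purple-flowered: (97 − 115.5)² / 115.5 = 2.9632
  white-flowered: (134 − 115.5)² / 115.5 = 2.9632
χ² = 2.9632 + 2.9632 = 5.9264 ≈ 5.926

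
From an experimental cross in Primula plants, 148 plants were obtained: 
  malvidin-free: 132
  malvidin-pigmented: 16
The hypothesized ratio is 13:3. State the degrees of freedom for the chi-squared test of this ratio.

A goodness-of-fit test with 2 phenotype classes has df = 2 − 1 = 1.

1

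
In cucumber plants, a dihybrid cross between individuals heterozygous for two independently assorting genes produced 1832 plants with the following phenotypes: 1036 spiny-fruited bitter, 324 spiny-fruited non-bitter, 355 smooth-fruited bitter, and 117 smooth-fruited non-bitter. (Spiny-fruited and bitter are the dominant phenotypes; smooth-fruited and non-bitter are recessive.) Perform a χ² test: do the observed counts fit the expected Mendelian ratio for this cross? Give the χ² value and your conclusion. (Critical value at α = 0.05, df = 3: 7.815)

A dihybrid F₂ with independent assortment and complete dominance at both loci gives a 9:3:3:1 phenotypic ratio.
Total ratio parts = 16. Expected numbers out of 1832:
  spiny-fruited bitter: 1832 × 9/16 = 1030.5
  spiny-fruited non-bitter: 1832 × 3/16 = 343.5
  smooth-fruited bitter: 1832 × 3/16 = 343.5
  smooth-fruited non-bitter: 1832 × 1/16 = 114.5
χ² = Σ (O − E)² / E
  spiny-fruited bitter: (1036 − 1030.5)² / 1030.5 = 0.0294
  spiny-fruited non-bitter: (324 − 343.5)² / 343.5 = 1.1070
  smooth-fruited bitter: (355 − 343.5)² / 343.5 = 0.3850
  smooth-fruited non-bitter: (117 − 114.5)² / 114.5 = 0.0546
χ² = 0.0294 + 1.1070 + 0.3850 + 0.0546 = 1.576
Degrees of freedom = 4 − 1 = 3; critical value at α = 0.05 is 7.815.
Since 1.576 < 7.815, we fail to reject the null hypothesis — the data are consistent with the 9:3:3:1 ratio.

1.576; consistent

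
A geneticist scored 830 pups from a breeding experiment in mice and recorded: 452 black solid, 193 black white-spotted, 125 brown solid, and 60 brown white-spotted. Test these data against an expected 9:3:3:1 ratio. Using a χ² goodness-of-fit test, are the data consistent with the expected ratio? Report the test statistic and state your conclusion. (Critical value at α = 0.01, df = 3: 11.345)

16.749; not consistent

Under the 9:3:3:1 hypothesis (Σ ratio = 16, N = 830):
  black solid: 830 × 9/16 = 466.875
  black white-spotted: 830 × 3/16 = 155.625
  brown solid: 830 × 3/16 = 155.625
  brown white-spotted: 830 × 1/16 = 51.875
χ² = Σ (O − E)² / E
  black solid: (452 − 466.875)² / 466.875 = 0.4739
  black white-spotted: (193 − 155.625)² / 155.625 = 8.9760
  brown solid: (125 − 155.625)² / 155.625 = 6.0266
  brown white-spotted: (60 − 51.875)² / 51.875 = 1.2726
χ² = 0.4739 + 8.9760 + 6.0266 + 1.2726 = 16.7491 ≈ 16.749
Degrees of freedom = 4 − 1 = 3; critical value at α = 0.01 is 11.345.
Since 16.749 > 11.345, we reject the null hypothesis — the data do not fit the 9:3:3:1 ratio.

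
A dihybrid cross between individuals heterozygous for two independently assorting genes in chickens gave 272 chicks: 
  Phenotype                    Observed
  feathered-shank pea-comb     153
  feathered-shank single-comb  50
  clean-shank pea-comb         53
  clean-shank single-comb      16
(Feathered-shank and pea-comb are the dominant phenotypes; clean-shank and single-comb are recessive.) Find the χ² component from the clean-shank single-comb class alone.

A dihybrid F₂ with independent assortment and complete dominance at both loci gives a 9:3:3:1 phenotypic ratio.
The 9:3:3:1 ratio has 16 parts, so with N = 272 the expected counts are:
  feathered-shank pea-comb: 272 × 9/16 = 153
  feathered-shank single-comb: 272 × 3/16 = 51
  clean-shank pea-comb: 272 × 3/16 = 51
  clean-shank single-comb: 272 × 1/16 = 17
Contribution of clean-shank single-comb: (16 − 17)² / 17 = 0.0588

0.059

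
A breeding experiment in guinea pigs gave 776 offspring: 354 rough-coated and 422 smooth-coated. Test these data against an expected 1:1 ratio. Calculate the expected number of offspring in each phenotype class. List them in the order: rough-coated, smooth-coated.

Under the 1:1 hypothesis (Σ ratio = 2, N = 776):
  rough-coated: 776 × 1/2 = 388
  smooth-coated: 776 × 1/2 = 388

388, 388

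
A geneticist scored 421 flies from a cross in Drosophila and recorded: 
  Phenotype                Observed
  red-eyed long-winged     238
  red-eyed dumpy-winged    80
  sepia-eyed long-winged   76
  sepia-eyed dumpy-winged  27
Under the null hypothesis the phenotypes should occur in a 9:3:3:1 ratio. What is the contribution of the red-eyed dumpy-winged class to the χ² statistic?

Expected counts for N = 421 under a 9:3:3:1 ratio (total parts = 16):
  red-eyed long-winged: 421 × 9/16 = 236.8125
  red-eyed dumpy-winged: 421 × 3/16 = 78.9375
  sepia-eyed long-winged: 421 × 3/16 = 78.9375
  sepia-eyed dumpy-winged: 421 × 1/16 = 26.3125
Contribution of red-eyed dumpy-winged: (80 − 78.9375)² / 78.9375 = 0.0143

0.014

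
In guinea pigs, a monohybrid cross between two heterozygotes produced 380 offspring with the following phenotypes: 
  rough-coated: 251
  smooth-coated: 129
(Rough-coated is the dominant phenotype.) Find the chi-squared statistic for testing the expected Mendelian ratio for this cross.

For a monohybrid cross between heterozygotes with complete dominance, the expected phenotypic ratio is 3:1.
Expected counts for N = 380 under a 3:1 ratio (total parts = 4):
  rough-coated: 380 × 3/4 = 285
  smooth-coated: 380 × 1/4 = 95
χ² = Σ (O − E)² / E
  rough-coated: (251 − 285)² / 285 = 4.0561
  smooth-coated: (129 − 95)² / 95 = 12.1684
χ² = 4.0561 + 12.1684 = 16.2245 ≈ 16.225

16.225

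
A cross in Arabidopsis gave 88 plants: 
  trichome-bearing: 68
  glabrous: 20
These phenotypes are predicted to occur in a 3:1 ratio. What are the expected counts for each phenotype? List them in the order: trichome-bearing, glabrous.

Under the 3:1 hypothesis (Σ ratio = 4, N = 88):
  trichome-bearing: 88 × 3/4 = 66
  glabrous: 88 × 1/4 = 22

66, 22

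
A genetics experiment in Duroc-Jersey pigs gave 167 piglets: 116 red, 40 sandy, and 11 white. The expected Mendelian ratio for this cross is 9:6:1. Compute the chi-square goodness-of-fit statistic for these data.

Under the 9:6:1 hypothesis (Σ ratio = 16, N = 167):
  red: 167 × 9/16 = 93.9375
  sandy: 167 × 6/16 = 62.625
  white: 167 × 1/16 = 10.4375
χ² = Σ (O − E)² / E
  red: (116 − 93.9375)² / 93.9375 = 5.1817
  sandy: (40 − 62.625)² / 62.625 = 8.1739
  white: (11 − 10.4375)² / 10.4375 = 0.0303
χ² = 5.1817 + 8.1739 + 0.0303 = 13.3859 ≈ 13.386

13.386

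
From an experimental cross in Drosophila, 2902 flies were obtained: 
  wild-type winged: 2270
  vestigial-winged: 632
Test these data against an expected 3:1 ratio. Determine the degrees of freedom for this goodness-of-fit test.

1

A goodness-of-fit test with 2 phenotype classes has df = 2 − 1 = 1.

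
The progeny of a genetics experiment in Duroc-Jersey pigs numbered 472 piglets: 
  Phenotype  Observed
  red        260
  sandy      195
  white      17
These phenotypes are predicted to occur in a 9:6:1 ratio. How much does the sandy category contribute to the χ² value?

1.831

Expected counts for N = 472 under a 9:6:1 ratio (total parts = 16):
  red: 472 × 9/16 = 265.5
  sandy: 472 × 6/16 = 177
  white: 472 × 1/16 = 29.5
Contribution of sandy: (195 − 177)² / 177 = 1.8305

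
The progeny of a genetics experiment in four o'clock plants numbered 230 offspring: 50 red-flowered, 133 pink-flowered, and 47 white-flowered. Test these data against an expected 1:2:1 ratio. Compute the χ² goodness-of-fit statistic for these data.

5.713

The 1:2:1 ratio has 4 parts, so with N = 230 the expected counts are:
  red-flowered: 230 × 1/4 = 57.5
  pink-flowered: 230 × 2/4 = 115
  white-flowered: 230 × 1/4 = 57.5
χ² = Σ (O − E)² / E
  red-flowered: (50 − 57.5)² / 57.5 = 0.9783
  pink-flowered: (133 − 115)² / 115 = 2.8174
  white-flowered: (47 − 57.5)² / 57.5 = 1.9174
χ² = 0.9783 + 2.8174 + 1.9174 = 5.7131 ≈ 5.713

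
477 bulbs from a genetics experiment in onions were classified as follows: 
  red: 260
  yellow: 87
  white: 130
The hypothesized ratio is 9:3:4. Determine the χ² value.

1.293

Expected counts for N = 477 under a 9:3:4 ratio (total parts = 16):
  red: 477 × 9/16 = 268.3125
  yellow: 477 × 3/16 = 89.4375
  white: 477 × 4/16 = 119.25
χ² = Σ (O − E)² / E
  red: (260 − 268.3125)² / 268.3125 = 0.2575
  yellow: (87 − 89.4375)² / 89.4375 = 0.0664
  white: (130 − 119.25)² / 119.25 = 0.9691
χ² = 0.2575 + 0.0664 + 0.9691 = 1.293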